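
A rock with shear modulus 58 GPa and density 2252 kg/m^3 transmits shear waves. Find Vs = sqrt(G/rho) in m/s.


Convert G to Pa: G = 58e9 Pa
Compute G/rho = 58e9 / 2252 = 25754884.5471
Vs = sqrt(25754884.5471) = 5074.93 m/s

5074.93


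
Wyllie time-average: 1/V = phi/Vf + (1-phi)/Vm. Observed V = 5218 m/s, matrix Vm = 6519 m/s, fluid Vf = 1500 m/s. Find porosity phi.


1/V - 1/Vm = 1/5218 - 1/6519 = 3.825e-05
1/Vf - 1/Vm = 1/1500 - 1/6519 = 0.00051327
phi = 3.825e-05 / 0.00051327 = 0.0745

0.0745


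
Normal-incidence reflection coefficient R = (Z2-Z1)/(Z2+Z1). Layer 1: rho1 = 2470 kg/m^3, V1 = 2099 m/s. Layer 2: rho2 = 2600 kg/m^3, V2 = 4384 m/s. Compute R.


Z1 = 2470 * 2099 = 5184530
Z2 = 2600 * 4384 = 11398400
R = (11398400 - 5184530) / (11398400 + 5184530) = 6213870 / 16582930 = 0.3747

0.3747


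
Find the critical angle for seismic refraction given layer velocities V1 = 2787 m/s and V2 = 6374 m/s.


V1/V2 = 2787/6374 = 0.437245
theta_c = arcsin(0.437245) = 25.9282 degrees

25.9282


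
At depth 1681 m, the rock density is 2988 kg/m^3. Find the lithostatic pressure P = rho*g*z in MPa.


P = rho * g * z / 1e6
= 2988 * 9.81 * 1681 / 1e6
= 49273942.68 / 1e6
= 49.2739 MPa

49.2739


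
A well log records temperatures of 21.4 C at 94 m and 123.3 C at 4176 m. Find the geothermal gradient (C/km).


dT = 123.3 - 21.4 = 101.9 C
dz = 4176 - 94 = 4082 m
gradient = dT/dz * 1000 = 101.9/4082 * 1000 = 24.9633 C/km

24.9633


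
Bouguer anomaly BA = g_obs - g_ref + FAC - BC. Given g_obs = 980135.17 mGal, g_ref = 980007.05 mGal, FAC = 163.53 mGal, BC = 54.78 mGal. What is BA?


BA = g_obs - g_ref + FAC - BC
= 980135.17 - 980007.05 + 163.53 - 54.78
= 236.87 mGal

236.87


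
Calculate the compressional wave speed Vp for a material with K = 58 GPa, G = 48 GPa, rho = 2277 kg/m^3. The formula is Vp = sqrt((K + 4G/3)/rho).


First compute the effective modulus:
K + 4G/3 = 58e9 + 4*48e9/3 = 122000000000.0 Pa
Then divide by density:
122000000000.0 / 2277 = 53579270.9706 Pa/(kg/m^3)
Take the square root:
Vp = sqrt(53579270.9706) = 7319.79 m/s

7319.79


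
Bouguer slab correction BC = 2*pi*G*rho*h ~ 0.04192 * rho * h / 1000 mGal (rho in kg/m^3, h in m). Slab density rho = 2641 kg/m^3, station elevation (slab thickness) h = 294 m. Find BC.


BC = 0.04192 * rho * h / 1000
= 0.04192 * 2641 * 294 / 1000
= 32.549 mGal

32.549


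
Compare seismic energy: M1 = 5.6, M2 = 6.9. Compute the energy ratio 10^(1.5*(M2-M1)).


M2 - M1 = 6.9 - 5.6 = 1.3
1.5 * 1.3 = 1.95
ratio = 10^1.95 = 89.13

89.13


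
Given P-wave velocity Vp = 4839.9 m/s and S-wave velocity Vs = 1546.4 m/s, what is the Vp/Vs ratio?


Vp/Vs = 4839.9 / 1546.4
= 3.1298

3.1298


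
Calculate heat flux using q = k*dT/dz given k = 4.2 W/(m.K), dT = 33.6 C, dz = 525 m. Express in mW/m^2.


q = k * dT / dz * 1000
= 4.2 * 33.6 / 525 * 1000
= 0.2688 * 1000
= 268.8 mW/m^2

268.8


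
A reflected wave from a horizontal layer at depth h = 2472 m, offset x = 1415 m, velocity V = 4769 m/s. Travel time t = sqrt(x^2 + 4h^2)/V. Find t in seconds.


x^2 + 4h^2 = 1415^2 + 4*2472^2 = 2002225 + 24443136 = 26445361
sqrt(26445361) = 5142.5053
t = 5142.5053 / 4769 = 1.0783 s

1.0783


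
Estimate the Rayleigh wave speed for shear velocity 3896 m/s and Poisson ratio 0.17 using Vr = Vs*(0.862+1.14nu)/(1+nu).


Numerator factor = 0.862 + 1.14*0.17 = 1.0558
Denominator = 1 + 0.17 = 1.17
Vr = 3896 * 1.0558 / 1.17 = 3515.72 m/s

3515.72


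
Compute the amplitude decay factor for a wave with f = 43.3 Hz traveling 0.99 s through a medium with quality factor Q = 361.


pi*f*t/Q = pi*43.3*0.99/361 = 0.373049
A/A0 = exp(-0.373049) = 0.688632

0.688632


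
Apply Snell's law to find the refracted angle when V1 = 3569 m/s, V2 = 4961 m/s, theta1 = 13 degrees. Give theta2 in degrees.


sin(theta1) = sin(13 deg) = 0.224951
sin(theta2) = V2/V1 * sin(theta1) = 4961/3569 * 0.224951 = 0.312688
theta2 = arcsin(0.312688) = 18.2213 degrees

18.2213


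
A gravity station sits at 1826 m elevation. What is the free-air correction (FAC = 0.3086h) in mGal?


FAC = 0.3086 * h
= 0.3086 * 1826
= 563.5036 mGal

563.5036


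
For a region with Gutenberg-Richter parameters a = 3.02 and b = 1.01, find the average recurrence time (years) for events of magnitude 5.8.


log10(N) = 3.02 - 1.01*5.8 = -2.838
N = 10^-2.838 = 0.001452
T = 1/N = 1/0.001452 = 688.6523 years

688.6523


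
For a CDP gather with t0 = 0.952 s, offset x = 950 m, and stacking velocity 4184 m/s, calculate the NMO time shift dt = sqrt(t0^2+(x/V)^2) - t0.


x/Vnmo = 950/4184 = 0.227055
(x/Vnmo)^2 = 0.051554
t0^2 = 0.906304
sqrt(0.906304 + 0.051554) = 0.978702
dt = 0.978702 - 0.952 = 0.026702

0.026702


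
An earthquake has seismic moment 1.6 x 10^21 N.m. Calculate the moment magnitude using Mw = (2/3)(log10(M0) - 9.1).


log10(M0) = log10(1.6 x 10^21) = 21.2041
Mw = 2/3 * (21.2041 - 9.1)
= 2/3 * 12.1041
= 8.07

8.07


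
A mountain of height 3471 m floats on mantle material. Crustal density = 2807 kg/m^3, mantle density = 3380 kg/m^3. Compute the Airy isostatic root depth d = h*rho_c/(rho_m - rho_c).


rho_m - rho_c = 3380 - 2807 = 573
d = 3471 * 2807 / 573
= 9743097 / 573
= 17003.66 m

17003.66


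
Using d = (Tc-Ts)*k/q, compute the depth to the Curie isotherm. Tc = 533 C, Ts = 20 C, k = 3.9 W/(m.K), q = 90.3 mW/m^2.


T_Curie - T_surf = 533 - 20 = 513 C
Convert q to W/m^2: 90.3 mW/m^2 = 0.0903 W/m^2
d = 513 * 3.9 / 0.0903 = 22156.15 m

22156.15


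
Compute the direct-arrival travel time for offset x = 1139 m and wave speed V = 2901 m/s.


t = x / V
= 1139 / 2901
= 0.3926 s

0.3926


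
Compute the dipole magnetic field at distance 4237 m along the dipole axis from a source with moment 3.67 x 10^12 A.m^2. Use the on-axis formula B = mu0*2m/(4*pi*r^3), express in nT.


m = 3.67 x 10^12 = 3670000000000 A.m^2
2m = 7340000000000 A.m^2
r^3 = 4237^3 = 76063340053
B = (4pi*10^-7) * 7340000000000 / (4*pi * 76063340053) * 1e9
= 9223716.03094 / 955840121272.03 * 1e9
= 9649.8523 nT

9649.8523


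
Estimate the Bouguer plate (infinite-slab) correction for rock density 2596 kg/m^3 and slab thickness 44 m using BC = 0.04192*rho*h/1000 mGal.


BC = 0.04192 * rho * h / 1000
= 0.04192 * 2596 * 44 / 1000
= 4.7883 mGal

4.7883


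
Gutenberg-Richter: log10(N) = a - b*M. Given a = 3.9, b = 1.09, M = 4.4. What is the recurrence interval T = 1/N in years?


log10(N) = 3.9 - 1.09*4.4 = -0.896
N = 10^-0.896 = 0.127057
T = 1/N = 1/0.127057 = 7.8705 years

7.8705


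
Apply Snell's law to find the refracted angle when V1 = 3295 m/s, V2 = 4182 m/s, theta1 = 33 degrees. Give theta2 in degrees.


sin(theta1) = sin(33 deg) = 0.544639
sin(theta2) = V2/V1 * sin(theta1) = 4182/3295 * 0.544639 = 0.691254
theta2 = arcsin(0.691254) = 43.7294 degrees

43.7294


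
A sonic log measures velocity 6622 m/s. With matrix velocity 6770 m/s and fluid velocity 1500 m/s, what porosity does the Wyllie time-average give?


1/V - 1/Vm = 1/6622 - 1/6770 = 3.3e-06
1/Vf - 1/Vm = 1/1500 - 1/6770 = 0.00051896
phi = 3.3e-06 / 0.00051896 = 0.0064

0.0064


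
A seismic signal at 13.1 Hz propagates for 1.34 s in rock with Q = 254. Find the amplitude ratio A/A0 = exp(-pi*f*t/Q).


pi*f*t/Q = pi*13.1*1.34/254 = 0.217116
A/A0 = exp(-0.217116) = 0.804836

0.804836


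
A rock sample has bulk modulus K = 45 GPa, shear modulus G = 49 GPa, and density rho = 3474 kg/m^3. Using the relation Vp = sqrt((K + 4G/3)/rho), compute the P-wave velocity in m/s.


First compute the effective modulus:
K + 4G/3 = 45e9 + 4*49e9/3 = 110333333333.33 Pa
Then divide by density:
110333333333.33 / 3474 = 31759739.0136 Pa/(kg/m^3)
Take the square root:
Vp = sqrt(31759739.0136) = 5635.58 m/s

5635.58


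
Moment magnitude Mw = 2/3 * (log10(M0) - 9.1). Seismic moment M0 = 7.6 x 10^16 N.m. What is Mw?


log10(M0) = log10(7.6 x 10^16) = 16.8808
Mw = 2/3 * (16.8808 - 9.1)
= 2/3 * 7.7808
= 5.19

5.19


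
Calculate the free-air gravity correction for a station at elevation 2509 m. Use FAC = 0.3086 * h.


FAC = 0.3086 * h
= 0.3086 * 2509
= 774.2774 mGal

774.2774


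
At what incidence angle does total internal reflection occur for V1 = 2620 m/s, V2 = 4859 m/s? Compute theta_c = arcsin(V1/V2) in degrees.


V1/V2 = 2620/4859 = 0.539206
theta_c = arcsin(0.539206) = 32.6296 degrees

32.6296


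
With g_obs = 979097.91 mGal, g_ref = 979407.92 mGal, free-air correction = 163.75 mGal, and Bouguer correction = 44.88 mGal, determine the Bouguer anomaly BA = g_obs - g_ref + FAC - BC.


BA = g_obs - g_ref + FAC - BC
= 979097.91 - 979407.92 + 163.75 - 44.88
= -191.14 mGal

-191.14


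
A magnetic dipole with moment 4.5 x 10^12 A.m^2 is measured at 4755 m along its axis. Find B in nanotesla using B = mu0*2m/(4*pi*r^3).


m = 4.5 x 10^12 = 4500000000000 A.m^2
2m = 9000000000000 A.m^2
r^3 = 4755^3 = 107510668875
B = (4pi*10^-7) * 9000000000000 / (4*pi * 107510668875) * 1e9
= 11309733.552923 / 1351018910080.9 * 1e9
= 8371.2622 nT

8371.2622


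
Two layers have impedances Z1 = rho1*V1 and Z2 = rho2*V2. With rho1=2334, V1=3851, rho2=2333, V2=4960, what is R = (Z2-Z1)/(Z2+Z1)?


Z1 = 2334 * 3851 = 8988234
Z2 = 2333 * 4960 = 11571680
R = (11571680 - 8988234) / (11571680 + 8988234) = 2583446 / 20559914 = 0.1257

0.1257


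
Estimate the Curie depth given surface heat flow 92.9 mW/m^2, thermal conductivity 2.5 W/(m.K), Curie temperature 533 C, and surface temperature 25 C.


T_Curie - T_surf = 533 - 25 = 508 C
Convert q to W/m^2: 92.9 mW/m^2 = 0.0929 W/m^2
d = 508 * 2.5 / 0.0929 = 13670.61 m

13670.61


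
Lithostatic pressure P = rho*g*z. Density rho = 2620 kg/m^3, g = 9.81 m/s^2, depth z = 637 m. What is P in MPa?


P = rho * g * z / 1e6
= 2620 * 9.81 * 637 / 1e6
= 16372301.4 / 1e6
= 16.3723 MPa

16.3723


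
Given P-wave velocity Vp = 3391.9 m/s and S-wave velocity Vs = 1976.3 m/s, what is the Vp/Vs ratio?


Vp/Vs = 3391.9 / 1976.3
= 1.7163

1.7163


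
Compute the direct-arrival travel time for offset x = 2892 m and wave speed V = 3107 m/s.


t = x / V
= 2892 / 3107
= 0.9308 s

0.9308


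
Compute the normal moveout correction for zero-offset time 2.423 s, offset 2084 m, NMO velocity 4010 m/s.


x/Vnmo = 2084/4010 = 0.519701
(x/Vnmo)^2 = 0.270089
t0^2 = 5.870929
sqrt(5.870929 + 0.270089) = 2.478108
dt = 2.478108 - 2.423 = 0.055108

0.055108


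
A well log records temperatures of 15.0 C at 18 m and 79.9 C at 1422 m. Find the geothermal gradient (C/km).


dT = 79.9 - 15.0 = 64.9 C
dz = 1422 - 18 = 1404 m
gradient = dT/dz * 1000 = 64.9/1404 * 1000 = 46.2251 C/km

46.2251


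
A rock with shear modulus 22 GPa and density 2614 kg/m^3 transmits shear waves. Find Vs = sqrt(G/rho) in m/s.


Convert G to Pa: G = 22e9 Pa
Compute G/rho = 22e9 / 2614 = 8416220.352
Vs = sqrt(8416220.352) = 2901.07 m/s

2901.07


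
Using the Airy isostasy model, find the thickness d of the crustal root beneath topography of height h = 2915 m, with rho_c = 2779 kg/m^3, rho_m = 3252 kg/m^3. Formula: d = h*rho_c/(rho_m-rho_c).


rho_m - rho_c = 3252 - 2779 = 473
d = 2915 * 2779 / 473
= 8100785 / 473
= 17126.4 m

17126.4


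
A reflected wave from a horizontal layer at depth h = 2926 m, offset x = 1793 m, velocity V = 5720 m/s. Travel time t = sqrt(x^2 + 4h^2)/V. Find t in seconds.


x^2 + 4h^2 = 1793^2 + 4*2926^2 = 3214849 + 34245904 = 37460753
sqrt(37460753) = 6120.519
t = 6120.519 / 5720 = 1.07 s

1.07


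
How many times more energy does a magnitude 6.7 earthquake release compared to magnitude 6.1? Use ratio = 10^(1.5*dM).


M2 - M1 = 6.7 - 6.1 = 0.6
1.5 * 0.6 = 0.9
ratio = 10^0.9 = 7.94

7.94


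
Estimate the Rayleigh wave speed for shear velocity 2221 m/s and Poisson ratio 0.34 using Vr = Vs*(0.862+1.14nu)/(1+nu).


Numerator factor = 0.862 + 1.14*0.34 = 1.2496
Denominator = 1 + 0.34 = 1.34
Vr = 2221 * 1.2496 / 1.34 = 2071.17 m/s

2071.17


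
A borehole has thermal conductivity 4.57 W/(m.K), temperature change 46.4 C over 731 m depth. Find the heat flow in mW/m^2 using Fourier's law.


q = k * dT / dz * 1000
= 4.57 * 46.4 / 731 * 1000
= 0.290079 * 1000
= 290.0793 mW/m^2

290.0793


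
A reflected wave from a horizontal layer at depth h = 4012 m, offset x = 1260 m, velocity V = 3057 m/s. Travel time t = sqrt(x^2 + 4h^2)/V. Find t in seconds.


x^2 + 4h^2 = 1260^2 + 4*4012^2 = 1587600 + 64384576 = 65972176
sqrt(65972176) = 8122.3258
t = 8122.3258 / 3057 = 2.657 s

2.657


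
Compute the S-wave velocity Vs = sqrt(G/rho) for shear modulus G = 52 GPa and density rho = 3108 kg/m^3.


Convert G to Pa: G = 52e9 Pa
Compute G/rho = 52e9 / 3108 = 16731016.731
Vs = sqrt(16731016.731) = 4090.36 m/s

4090.36


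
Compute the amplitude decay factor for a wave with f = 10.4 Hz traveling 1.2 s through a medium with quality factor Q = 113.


pi*f*t/Q = pi*10.4*1.2/113 = 0.346965
A/A0 = exp(-0.346965) = 0.70683

0.70683


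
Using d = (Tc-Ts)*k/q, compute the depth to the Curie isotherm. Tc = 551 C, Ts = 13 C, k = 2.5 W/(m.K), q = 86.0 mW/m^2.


T_Curie - T_surf = 551 - 13 = 538 C
Convert q to W/m^2: 86.0 mW/m^2 = 0.086 W/m^2
d = 538 * 2.5 / 0.086 = 15639.53 m

15639.53


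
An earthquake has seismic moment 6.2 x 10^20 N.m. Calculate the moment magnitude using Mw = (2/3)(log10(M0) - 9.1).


log10(M0) = log10(6.2 x 10^20) = 20.7924
Mw = 2/3 * (20.7924 - 9.1)
= 2/3 * 11.6924
= 7.79

7.79


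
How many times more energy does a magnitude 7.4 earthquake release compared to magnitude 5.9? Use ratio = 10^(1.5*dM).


M2 - M1 = 7.4 - 5.9 = 1.5
1.5 * 1.5 = 2.25
ratio = 10^2.25 = 177.83

177.83


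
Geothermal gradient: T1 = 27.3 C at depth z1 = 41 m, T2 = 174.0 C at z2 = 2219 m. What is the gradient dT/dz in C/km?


dT = 174.0 - 27.3 = 146.7 C
dz = 2219 - 41 = 2178 m
gradient = dT/dz * 1000 = 146.7/2178 * 1000 = 67.3554 C/km

67.3554


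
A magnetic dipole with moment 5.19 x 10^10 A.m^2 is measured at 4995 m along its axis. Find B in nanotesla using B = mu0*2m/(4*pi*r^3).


m = 5.19 x 10^10 = 51900000000 A.m^2
2m = 103800000000 A.m^2
r^3 = 4995^3 = 124625374875
B = (4pi*10^-7) * 103800000000 / (4*pi * 124625374875) * 1e9
= 130438.926977 / 1566088648632.7 * 1e9
= 83.2896 nT

83.2896


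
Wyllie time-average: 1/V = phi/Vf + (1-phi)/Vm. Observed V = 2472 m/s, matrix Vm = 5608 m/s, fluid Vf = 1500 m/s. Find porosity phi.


1/V - 1/Vm = 1/2472 - 1/5608 = 0.00022621
1/Vf - 1/Vm = 1/1500 - 1/5608 = 0.00048835
phi = 0.00022621 / 0.00048835 = 0.4632

0.4632


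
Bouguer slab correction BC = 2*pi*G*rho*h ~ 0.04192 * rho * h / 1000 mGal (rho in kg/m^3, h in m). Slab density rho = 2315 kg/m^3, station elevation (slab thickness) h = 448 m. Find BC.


BC = 0.04192 * rho * h / 1000
= 0.04192 * 2315 * 448 / 1000
= 43.4761 mGal

43.4761


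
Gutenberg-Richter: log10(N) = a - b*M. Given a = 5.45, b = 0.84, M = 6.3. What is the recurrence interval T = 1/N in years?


log10(N) = 5.45 - 0.84*6.3 = 0.158
N = 10^0.158 = 1.438799
T = 1/N = 1/1.438799 = 0.695 years

0.695


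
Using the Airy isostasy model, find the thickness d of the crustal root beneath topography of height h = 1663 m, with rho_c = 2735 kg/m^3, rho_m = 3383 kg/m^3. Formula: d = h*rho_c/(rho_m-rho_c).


rho_m - rho_c = 3383 - 2735 = 648
d = 1663 * 2735 / 648
= 4548305 / 648
= 7018.99 m

7018.99


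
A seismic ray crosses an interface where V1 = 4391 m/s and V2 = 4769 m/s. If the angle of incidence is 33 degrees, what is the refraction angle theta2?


sin(theta1) = sin(33 deg) = 0.544639
sin(theta2) = V2/V1 * sin(theta1) = 4769/4391 * 0.544639 = 0.591524
theta2 = arcsin(0.591524) = 36.2653 degrees

36.2653


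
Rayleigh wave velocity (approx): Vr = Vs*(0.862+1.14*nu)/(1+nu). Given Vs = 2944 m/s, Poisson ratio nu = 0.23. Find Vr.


Numerator factor = 0.862 + 1.14*0.23 = 1.1242
Denominator = 1 + 0.23 = 1.23
Vr = 2944 * 1.1242 / 1.23 = 2690.77 m/s

2690.77


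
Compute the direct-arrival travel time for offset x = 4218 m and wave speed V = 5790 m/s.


t = x / V
= 4218 / 5790
= 0.7285 s

0.7285


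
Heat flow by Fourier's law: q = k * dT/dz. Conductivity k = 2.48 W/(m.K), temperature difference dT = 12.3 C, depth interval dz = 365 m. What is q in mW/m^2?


q = k * dT / dz * 1000
= 2.48 * 12.3 / 365 * 1000
= 0.083573 * 1000
= 83.5726 mW/m^2

83.5726


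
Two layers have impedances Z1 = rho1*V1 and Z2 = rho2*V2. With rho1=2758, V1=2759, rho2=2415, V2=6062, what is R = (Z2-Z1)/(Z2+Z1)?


Z1 = 2758 * 2759 = 7609322
Z2 = 2415 * 6062 = 14639730
R = (14639730 - 7609322) / (14639730 + 7609322) = 7030408 / 22249052 = 0.316

0.316


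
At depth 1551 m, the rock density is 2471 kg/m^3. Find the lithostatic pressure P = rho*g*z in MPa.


P = rho * g * z / 1e6
= 2471 * 9.81 * 1551 / 1e6
= 37597031.01 / 1e6
= 37.597 MPa

37.597


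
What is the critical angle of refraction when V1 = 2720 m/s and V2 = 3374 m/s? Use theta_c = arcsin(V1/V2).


V1/V2 = 2720/3374 = 0.806165
theta_c = arcsin(0.806165) = 53.7229 degrees

53.7229


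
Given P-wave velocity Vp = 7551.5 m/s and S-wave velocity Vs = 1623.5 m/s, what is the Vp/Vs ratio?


Vp/Vs = 7551.5 / 1623.5
= 4.6514

4.6514


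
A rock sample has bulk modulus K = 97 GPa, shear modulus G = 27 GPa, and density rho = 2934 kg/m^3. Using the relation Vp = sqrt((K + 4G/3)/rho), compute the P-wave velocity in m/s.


First compute the effective modulus:
K + 4G/3 = 97e9 + 4*27e9/3 = 133000000000.0 Pa
Then divide by density:
133000000000.0 / 2934 = 45330606.6803 Pa/(kg/m^3)
Take the square root:
Vp = sqrt(45330606.6803) = 6732.8 m/s

6732.8


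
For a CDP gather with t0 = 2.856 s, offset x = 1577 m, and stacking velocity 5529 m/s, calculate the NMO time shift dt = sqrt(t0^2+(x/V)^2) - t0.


x/Vnmo = 1577/5529 = 0.285223
(x/Vnmo)^2 = 0.081352
t0^2 = 8.156736
sqrt(8.156736 + 0.081352) = 2.870207
dt = 2.870207 - 2.856 = 0.014207

0.014207


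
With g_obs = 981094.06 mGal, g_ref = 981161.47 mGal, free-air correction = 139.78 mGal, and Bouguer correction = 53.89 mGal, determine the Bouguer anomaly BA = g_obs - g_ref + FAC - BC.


BA = g_obs - g_ref + FAC - BC
= 981094.06 - 981161.47 + 139.78 - 53.89
= 18.48 mGal

18.48


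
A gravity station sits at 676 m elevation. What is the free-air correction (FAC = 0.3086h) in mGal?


FAC = 0.3086 * h
= 0.3086 * 676
= 208.6136 mGal

208.6136


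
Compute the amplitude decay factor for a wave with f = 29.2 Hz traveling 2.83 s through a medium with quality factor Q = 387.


pi*f*t/Q = pi*29.2*2.83/387 = 0.670823
A/A0 = exp(-0.670823) = 0.511287

0.511287


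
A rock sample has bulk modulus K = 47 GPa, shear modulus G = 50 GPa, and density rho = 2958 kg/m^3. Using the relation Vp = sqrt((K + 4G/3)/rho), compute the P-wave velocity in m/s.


First compute the effective modulus:
K + 4G/3 = 47e9 + 4*50e9/3 = 113666666666.67 Pa
Then divide by density:
113666666666.67 / 2958 = 38426864.9989 Pa/(kg/m^3)
Take the square root:
Vp = sqrt(38426864.9989) = 6198.94 m/s

6198.94


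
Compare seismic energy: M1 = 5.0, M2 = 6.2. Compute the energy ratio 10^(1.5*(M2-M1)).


M2 - M1 = 6.2 - 5.0 = 1.2
1.5 * 1.2 = 1.8
ratio = 10^1.8 = 63.1

63.1


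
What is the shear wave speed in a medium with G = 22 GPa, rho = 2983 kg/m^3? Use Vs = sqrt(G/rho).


Convert G to Pa: G = 22e9 Pa
Compute G/rho = 22e9 / 2983 = 7375125.7124
Vs = sqrt(7375125.7124) = 2715.72 m/s

2715.72


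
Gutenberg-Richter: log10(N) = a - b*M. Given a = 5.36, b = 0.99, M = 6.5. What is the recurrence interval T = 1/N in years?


log10(N) = 5.36 - 0.99*6.5 = -1.075
N = 10^-1.075 = 0.08414
T = 1/N = 1/0.08414 = 11.885 years

11.885


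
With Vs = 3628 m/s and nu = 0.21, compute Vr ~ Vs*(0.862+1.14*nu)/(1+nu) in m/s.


Numerator factor = 0.862 + 1.14*0.21 = 1.1014
Denominator = 1 + 0.21 = 1.21
Vr = 3628 * 1.1014 / 1.21 = 3302.38 m/s

3302.38


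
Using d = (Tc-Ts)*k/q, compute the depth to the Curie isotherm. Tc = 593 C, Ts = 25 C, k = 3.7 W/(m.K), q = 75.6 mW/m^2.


T_Curie - T_surf = 593 - 25 = 568 C
Convert q to W/m^2: 75.6 mW/m^2 = 0.0756 W/m^2
d = 568 * 3.7 / 0.0756 = 27798.94 m

27798.94


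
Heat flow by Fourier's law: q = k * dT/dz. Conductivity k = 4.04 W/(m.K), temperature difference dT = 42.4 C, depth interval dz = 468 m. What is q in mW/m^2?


q = k * dT / dz * 1000
= 4.04 * 42.4 / 468 * 1000
= 0.366017 * 1000
= 366.0171 mW/m^2

366.0171


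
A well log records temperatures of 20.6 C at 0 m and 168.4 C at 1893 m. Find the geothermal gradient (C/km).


dT = 168.4 - 20.6 = 147.8 C
dz = 1893 - 0 = 1893 m
gradient = dT/dz * 1000 = 147.8/1893 * 1000 = 78.0771 C/km

78.0771


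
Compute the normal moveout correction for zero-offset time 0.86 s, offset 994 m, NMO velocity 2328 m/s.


x/Vnmo = 994/2328 = 0.426976
(x/Vnmo)^2 = 0.182308
t0^2 = 0.7396
sqrt(0.7396 + 0.182308) = 0.960161
dt = 0.960161 - 0.86 = 0.100161

0.100161


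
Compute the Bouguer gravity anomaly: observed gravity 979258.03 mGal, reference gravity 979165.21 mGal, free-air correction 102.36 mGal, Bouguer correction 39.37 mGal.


BA = g_obs - g_ref + FAC - BC
= 979258.03 - 979165.21 + 102.36 - 39.37
= 155.81 mGal

155.81


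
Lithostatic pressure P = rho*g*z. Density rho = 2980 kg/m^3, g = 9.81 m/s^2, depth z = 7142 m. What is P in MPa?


P = rho * g * z / 1e6
= 2980 * 9.81 * 7142 / 1e6
= 208787799.6 / 1e6
= 208.7878 MPa

208.7878


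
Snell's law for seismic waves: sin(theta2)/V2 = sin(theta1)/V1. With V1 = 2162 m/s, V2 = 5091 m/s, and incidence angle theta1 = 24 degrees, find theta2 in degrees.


sin(theta1) = sin(24 deg) = 0.406737
sin(theta2) = V2/V1 * sin(theta1) = 5091/2162 * 0.406737 = 0.957769
theta2 = arcsin(0.957769) = 73.2893 degrees

73.2893


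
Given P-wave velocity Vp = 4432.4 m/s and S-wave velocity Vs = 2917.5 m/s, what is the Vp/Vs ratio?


Vp/Vs = 4432.4 / 2917.5
= 1.5192

1.5192


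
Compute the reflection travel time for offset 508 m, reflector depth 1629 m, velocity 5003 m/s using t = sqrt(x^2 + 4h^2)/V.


x^2 + 4h^2 = 508^2 + 4*1629^2 = 258064 + 10614564 = 10872628
sqrt(10872628) = 3297.3668
t = 3297.3668 / 5003 = 0.6591 s

0.6591


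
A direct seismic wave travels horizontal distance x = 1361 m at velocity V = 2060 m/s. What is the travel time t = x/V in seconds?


t = x / V
= 1361 / 2060
= 0.6607 s

0.6607


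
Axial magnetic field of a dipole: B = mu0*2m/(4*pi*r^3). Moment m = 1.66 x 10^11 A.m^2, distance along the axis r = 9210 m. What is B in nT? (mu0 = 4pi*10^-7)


m = 1.66 x 10^11 = 166000000000 A.m^2
2m = 332000000000 A.m^2
r^3 = 9210^3 = 781229961000
B = (4pi*10^-7) * 332000000000 / (4*pi * 781229961000) * 1e9
= 417203.504397 / 9817225224967.36 * 1e9
= 42.4971 nT

42.4971


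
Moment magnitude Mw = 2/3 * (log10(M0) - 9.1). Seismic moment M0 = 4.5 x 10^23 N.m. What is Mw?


log10(M0) = log10(4.5 x 10^23) = 23.6532
Mw = 2/3 * (23.6532 - 9.1)
= 2/3 * 14.5532
= 9.7

9.7


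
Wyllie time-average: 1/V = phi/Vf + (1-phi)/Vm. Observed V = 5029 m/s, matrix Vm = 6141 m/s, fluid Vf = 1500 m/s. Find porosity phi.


1/V - 1/Vm = 1/5029 - 1/6141 = 3.601e-05
1/Vf - 1/Vm = 1/1500 - 1/6141 = 0.00050383
phi = 3.601e-05 / 0.00050383 = 0.0715

0.0715


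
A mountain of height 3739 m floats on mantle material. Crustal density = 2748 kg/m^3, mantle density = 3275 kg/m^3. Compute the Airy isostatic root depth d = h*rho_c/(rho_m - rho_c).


rho_m - rho_c = 3275 - 2748 = 527
d = 3739 * 2748 / 527
= 10274772 / 527
= 19496.72 m

19496.72


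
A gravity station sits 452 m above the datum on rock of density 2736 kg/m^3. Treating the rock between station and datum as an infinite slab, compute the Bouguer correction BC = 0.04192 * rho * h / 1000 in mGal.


BC = 0.04192 * rho * h / 1000
= 0.04192 * 2736 * 452 / 1000
= 51.8413 mGal

51.8413


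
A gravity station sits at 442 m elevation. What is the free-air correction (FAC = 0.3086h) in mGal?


FAC = 0.3086 * h
= 0.3086 * 442
= 136.4012 mGal

136.4012


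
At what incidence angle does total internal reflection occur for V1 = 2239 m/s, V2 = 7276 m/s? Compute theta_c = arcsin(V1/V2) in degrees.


V1/V2 = 2239/7276 = 0.307724
theta_c = arcsin(0.307724) = 17.9221 degrees

17.9221


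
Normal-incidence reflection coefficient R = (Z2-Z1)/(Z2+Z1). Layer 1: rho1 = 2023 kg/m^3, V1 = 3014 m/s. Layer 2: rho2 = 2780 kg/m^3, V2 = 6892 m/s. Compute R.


Z1 = 2023 * 3014 = 6097322
Z2 = 2780 * 6892 = 19159760
R = (19159760 - 6097322) / (19159760 + 6097322) = 13062438 / 25257082 = 0.5172

0.5172


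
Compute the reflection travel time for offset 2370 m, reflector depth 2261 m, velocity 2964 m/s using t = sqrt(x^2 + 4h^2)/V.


x^2 + 4h^2 = 2370^2 + 4*2261^2 = 5616900 + 20448484 = 26065384
sqrt(26065384) = 5105.4269
t = 5105.4269 / 2964 = 1.7225 s

1.7225


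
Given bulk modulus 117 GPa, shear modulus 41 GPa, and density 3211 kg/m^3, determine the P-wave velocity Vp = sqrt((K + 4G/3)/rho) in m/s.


First compute the effective modulus:
K + 4G/3 = 117e9 + 4*41e9/3 = 171666666666.67 Pa
Then divide by density:
171666666666.67 / 3211 = 53462057.5106 Pa/(kg/m^3)
Take the square root:
Vp = sqrt(53462057.5106) = 7311.78 m/s

7311.78


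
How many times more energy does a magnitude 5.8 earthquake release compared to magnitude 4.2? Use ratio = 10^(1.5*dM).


M2 - M1 = 5.8 - 4.2 = 1.6
1.5 * 1.6 = 2.4
ratio = 10^2.4 = 251.19

251.19


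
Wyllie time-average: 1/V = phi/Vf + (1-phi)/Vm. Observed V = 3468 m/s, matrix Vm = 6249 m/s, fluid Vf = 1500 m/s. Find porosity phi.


1/V - 1/Vm = 1/3468 - 1/6249 = 0.00012833
1/Vf - 1/Vm = 1/1500 - 1/6249 = 0.00050664
phi = 0.00012833 / 0.00050664 = 0.2533

0.2533


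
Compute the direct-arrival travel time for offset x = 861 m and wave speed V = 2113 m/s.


t = x / V
= 861 / 2113
= 0.4075 s

0.4075


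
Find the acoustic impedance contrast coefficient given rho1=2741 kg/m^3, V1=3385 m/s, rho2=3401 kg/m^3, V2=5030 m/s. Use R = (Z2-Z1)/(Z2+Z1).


Z1 = 2741 * 3385 = 9278285
Z2 = 3401 * 5030 = 17107030
R = (17107030 - 9278285) / (17107030 + 9278285) = 7828745 / 26385315 = 0.2967

0.2967


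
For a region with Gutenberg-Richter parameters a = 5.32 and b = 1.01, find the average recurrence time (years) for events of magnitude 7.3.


log10(N) = 5.32 - 1.01*7.3 = -2.053
N = 10^-2.053 = 0.008851
T = 1/N = 1/0.008851 = 112.9796 years

112.9796


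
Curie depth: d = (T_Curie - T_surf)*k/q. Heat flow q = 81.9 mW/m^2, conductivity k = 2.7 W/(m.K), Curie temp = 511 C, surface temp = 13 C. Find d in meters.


T_Curie - T_surf = 511 - 13 = 498 C
Convert q to W/m^2: 81.9 mW/m^2 = 0.0819 W/m^2
d = 498 * 2.7 / 0.0819 = 16417.58 m

16417.58


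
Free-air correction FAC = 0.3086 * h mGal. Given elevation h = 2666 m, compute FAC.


FAC = 0.3086 * h
= 0.3086 * 2666
= 822.7276 mGal

822.7276


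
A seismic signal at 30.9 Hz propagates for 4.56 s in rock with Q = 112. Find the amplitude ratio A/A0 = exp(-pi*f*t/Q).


pi*f*t/Q = pi*30.9*4.56/112 = 3.952348
A/A0 = exp(-3.952348) = 0.01921

0.01921


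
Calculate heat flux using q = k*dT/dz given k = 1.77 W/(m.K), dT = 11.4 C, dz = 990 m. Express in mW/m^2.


q = k * dT / dz * 1000
= 1.77 * 11.4 / 990 * 1000
= 0.020382 * 1000
= 20.3818 mW/m^2

20.3818


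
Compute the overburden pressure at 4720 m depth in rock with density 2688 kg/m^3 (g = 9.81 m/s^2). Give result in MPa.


P = rho * g * z / 1e6
= 2688 * 9.81 * 4720 / 1e6
= 124463001.6 / 1e6
= 124.463 MPa

124.463


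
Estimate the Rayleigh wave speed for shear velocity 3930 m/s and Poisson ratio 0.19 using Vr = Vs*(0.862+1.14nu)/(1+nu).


Numerator factor = 0.862 + 1.14*0.19 = 1.0786
Denominator = 1 + 0.19 = 1.19
Vr = 3930 * 1.0786 / 1.19 = 3562.1 m/s

3562.1


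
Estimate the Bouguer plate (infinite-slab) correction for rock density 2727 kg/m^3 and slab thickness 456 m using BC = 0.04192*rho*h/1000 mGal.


BC = 0.04192 * rho * h / 1000
= 0.04192 * 2727 * 456 / 1000
= 52.128 mGal

52.128


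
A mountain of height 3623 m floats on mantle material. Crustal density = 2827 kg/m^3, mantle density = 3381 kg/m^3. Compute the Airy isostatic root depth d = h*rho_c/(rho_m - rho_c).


rho_m - rho_c = 3381 - 2827 = 554
d = 3623 * 2827 / 554
= 10242221 / 554
= 18487.76 m

18487.76


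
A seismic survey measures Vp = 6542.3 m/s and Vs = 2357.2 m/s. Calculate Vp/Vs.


Vp/Vs = 6542.3 / 2357.2
= 2.7755

2.7755


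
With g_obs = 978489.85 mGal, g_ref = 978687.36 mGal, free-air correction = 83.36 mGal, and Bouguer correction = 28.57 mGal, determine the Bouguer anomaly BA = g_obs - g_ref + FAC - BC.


BA = g_obs - g_ref + FAC - BC
= 978489.85 - 978687.36 + 83.36 - 28.57
= -142.72 mGal

-142.72


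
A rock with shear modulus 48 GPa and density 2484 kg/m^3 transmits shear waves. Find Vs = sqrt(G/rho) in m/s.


Convert G to Pa: G = 48e9 Pa
Compute G/rho = 48e9 / 2484 = 19323671.4976
Vs = sqrt(19323671.4976) = 4395.87 m/s

4395.87


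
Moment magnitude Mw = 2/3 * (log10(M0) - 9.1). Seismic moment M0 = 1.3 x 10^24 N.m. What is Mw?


log10(M0) = log10(1.3 x 10^24) = 24.1139
Mw = 2/3 * (24.1139 - 9.1)
= 2/3 * 15.0139
= 10.01

10.01


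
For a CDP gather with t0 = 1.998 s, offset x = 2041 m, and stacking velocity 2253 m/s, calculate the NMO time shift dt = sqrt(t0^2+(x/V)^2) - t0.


x/Vnmo = 2041/2253 = 0.905903
(x/Vnmo)^2 = 0.820661
t0^2 = 3.992004
sqrt(3.992004 + 0.820661) = 2.193779
dt = 2.193779 - 1.998 = 0.195779

0.195779


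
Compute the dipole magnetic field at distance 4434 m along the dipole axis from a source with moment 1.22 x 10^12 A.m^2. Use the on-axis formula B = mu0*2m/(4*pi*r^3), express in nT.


m = 1.22 x 10^12 = 1220000000000 A.m^2
2m = 2440000000000 A.m^2
r^3 = 4434^3 = 87174018504
B = (4pi*10^-7) * 2440000000000 / (4*pi * 87174018504) * 1e9
= 3066194.429904 / 1095461024464.27 * 1e9
= 2798.9991 nT

2798.9991


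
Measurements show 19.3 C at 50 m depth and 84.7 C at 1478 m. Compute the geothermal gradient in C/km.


dT = 84.7 - 19.3 = 65.4 C
dz = 1478 - 50 = 1428 m
gradient = dT/dz * 1000 = 65.4/1428 * 1000 = 45.7983 C/km

45.7983


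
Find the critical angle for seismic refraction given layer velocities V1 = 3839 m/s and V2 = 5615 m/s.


V1/V2 = 3839/5615 = 0.683704
theta_c = arcsin(0.683704) = 43.1338 degrees

43.1338


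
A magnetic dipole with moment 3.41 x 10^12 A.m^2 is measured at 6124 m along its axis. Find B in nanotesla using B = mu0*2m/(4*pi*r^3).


m = 3.41 x 10^12 = 3410000000000 A.m^2
2m = 6820000000000 A.m^2
r^3 = 6124^3 = 229670674624
B = (4pi*10^-7) * 6820000000000 / (4*pi * 229670674624) * 1e9
= 8570264.758993 / 2886126816575.08 * 1e9
= 2969.4692 nT

2969.4692


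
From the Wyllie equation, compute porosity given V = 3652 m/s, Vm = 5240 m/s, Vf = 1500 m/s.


1/V - 1/Vm = 1/3652 - 1/5240 = 8.298e-05
1/Vf - 1/Vm = 1/1500 - 1/5240 = 0.00047583
phi = 8.298e-05 / 0.00047583 = 0.1744

0.1744


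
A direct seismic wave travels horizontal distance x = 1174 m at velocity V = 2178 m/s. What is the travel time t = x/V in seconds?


t = x / V
= 1174 / 2178
= 0.539 s

0.539


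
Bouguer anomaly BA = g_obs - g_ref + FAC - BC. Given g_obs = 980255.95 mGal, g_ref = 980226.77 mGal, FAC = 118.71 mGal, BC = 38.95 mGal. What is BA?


BA = g_obs - g_ref + FAC - BC
= 980255.95 - 980226.77 + 118.71 - 38.95
= 108.94 mGal

108.94


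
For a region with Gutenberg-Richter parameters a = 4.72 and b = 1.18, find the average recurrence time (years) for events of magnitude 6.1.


log10(N) = 4.72 - 1.18*6.1 = -2.478
N = 10^-2.478 = 0.003327
T = 1/N = 1/0.003327 = 300.6076 years

300.6076


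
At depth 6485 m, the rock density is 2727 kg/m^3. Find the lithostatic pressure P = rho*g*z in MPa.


P = rho * g * z / 1e6
= 2727 * 9.81 * 6485 / 1e6
= 173485876.95 / 1e6
= 173.4859 MPa

173.4859


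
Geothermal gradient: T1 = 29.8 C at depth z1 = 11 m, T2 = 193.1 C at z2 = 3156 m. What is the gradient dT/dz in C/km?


dT = 193.1 - 29.8 = 163.3 C
dz = 3156 - 11 = 3145 m
gradient = dT/dz * 1000 = 163.3/3145 * 1000 = 51.9237 C/km

51.9237


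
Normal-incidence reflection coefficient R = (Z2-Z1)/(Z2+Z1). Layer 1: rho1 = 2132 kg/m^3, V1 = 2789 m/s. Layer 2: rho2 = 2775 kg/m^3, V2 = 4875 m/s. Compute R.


Z1 = 2132 * 2789 = 5946148
Z2 = 2775 * 4875 = 13528125
R = (13528125 - 5946148) / (13528125 + 5946148) = 7581977 / 19474273 = 0.3893

0.3893


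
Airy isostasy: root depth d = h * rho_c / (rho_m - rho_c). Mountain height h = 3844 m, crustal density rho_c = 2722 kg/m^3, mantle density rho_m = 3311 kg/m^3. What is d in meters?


rho_m - rho_c = 3311 - 2722 = 589
d = 3844 * 2722 / 589
= 10463368 / 589
= 17764.63 m

17764.63


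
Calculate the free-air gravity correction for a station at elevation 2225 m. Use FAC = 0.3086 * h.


FAC = 0.3086 * h
= 0.3086 * 2225
= 686.635 mGal

686.635


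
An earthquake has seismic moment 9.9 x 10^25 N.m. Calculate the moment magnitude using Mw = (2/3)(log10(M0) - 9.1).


log10(M0) = log10(9.9 x 10^25) = 25.9956
Mw = 2/3 * (25.9956 - 9.1)
= 2/3 * 16.8956
= 11.26

11.26


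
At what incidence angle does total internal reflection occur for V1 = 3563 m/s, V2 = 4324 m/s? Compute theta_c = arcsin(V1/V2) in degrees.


V1/V2 = 3563/4324 = 0.824006
theta_c = arcsin(0.824006) = 55.4878 degrees

55.4878


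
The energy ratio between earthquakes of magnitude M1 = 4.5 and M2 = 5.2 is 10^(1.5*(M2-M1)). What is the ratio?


M2 - M1 = 5.2 - 4.5 = 0.7
1.5 * 0.7 = 1.05
ratio = 10^1.05 = 11.22

11.22


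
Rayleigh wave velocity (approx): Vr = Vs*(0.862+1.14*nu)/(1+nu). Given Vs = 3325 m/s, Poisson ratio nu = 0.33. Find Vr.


Numerator factor = 0.862 + 1.14*0.33 = 1.2382
Denominator = 1 + 0.33 = 1.33
Vr = 3325 * 1.2382 / 1.33 = 3095.5 m/s

3095.5


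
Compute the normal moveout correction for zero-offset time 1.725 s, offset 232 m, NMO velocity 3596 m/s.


x/Vnmo = 232/3596 = 0.064516
(x/Vnmo)^2 = 0.004162
t0^2 = 2.975625
sqrt(2.975625 + 0.004162) = 1.726206
dt = 1.726206 - 1.725 = 0.001206

0.001206


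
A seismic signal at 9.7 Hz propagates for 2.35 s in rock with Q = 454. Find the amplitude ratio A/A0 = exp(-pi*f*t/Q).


pi*f*t/Q = pi*9.7*2.35/454 = 0.157737
A/A0 = exp(-0.157737) = 0.854074

0.854074


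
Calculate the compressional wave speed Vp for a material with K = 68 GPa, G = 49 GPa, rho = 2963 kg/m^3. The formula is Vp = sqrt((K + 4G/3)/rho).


First compute the effective modulus:
K + 4G/3 = 68e9 + 4*49e9/3 = 133333333333.33 Pa
Then divide by density:
133333333333.33 / 2963 = 44999437.507 Pa/(kg/m^3)
Take the square root:
Vp = sqrt(44999437.507) = 6708.16 m/s

6708.16


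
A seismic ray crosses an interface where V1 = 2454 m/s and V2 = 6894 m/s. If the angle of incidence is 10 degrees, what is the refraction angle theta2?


sin(theta1) = sin(10 deg) = 0.173648
sin(theta2) = V2/V1 * sin(theta1) = 6894/2454 * 0.173648 = 0.487828
theta2 = arcsin(0.487828) = 29.1979 degrees

29.1979


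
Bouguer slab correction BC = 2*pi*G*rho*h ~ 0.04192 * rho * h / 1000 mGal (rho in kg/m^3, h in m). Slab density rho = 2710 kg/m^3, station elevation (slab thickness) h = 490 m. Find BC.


BC = 0.04192 * rho * h / 1000
= 0.04192 * 2710 * 490 / 1000
= 55.6656 mGal

55.6656


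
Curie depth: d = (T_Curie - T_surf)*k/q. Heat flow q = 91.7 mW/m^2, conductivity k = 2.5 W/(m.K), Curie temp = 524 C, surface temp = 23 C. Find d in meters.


T_Curie - T_surf = 524 - 23 = 501 C
Convert q to W/m^2: 91.7 mW/m^2 = 0.0917 W/m^2
d = 501 * 2.5 / 0.0917 = 13658.67 m

13658.67


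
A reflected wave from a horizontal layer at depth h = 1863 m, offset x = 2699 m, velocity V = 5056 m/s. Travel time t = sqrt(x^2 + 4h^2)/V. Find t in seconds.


x^2 + 4h^2 = 2699^2 + 4*1863^2 = 7284601 + 13883076 = 21167677
sqrt(21167677) = 4600.8344
t = 4600.8344 / 5056 = 0.91 s

0.91


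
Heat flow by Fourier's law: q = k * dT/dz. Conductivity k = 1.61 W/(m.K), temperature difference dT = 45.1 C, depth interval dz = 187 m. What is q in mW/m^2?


q = k * dT / dz * 1000
= 1.61 * 45.1 / 187 * 1000
= 0.388294 * 1000
= 388.2941 mW/m^2

388.2941


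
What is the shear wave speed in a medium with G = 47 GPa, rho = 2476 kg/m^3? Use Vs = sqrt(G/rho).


Convert G to Pa: G = 47e9 Pa
Compute G/rho = 47e9 / 2476 = 18982229.4023
Vs = sqrt(18982229.4023) = 4356.86 m/s

4356.86


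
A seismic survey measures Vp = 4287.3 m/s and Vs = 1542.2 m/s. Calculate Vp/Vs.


Vp/Vs = 4287.3 / 1542.2
= 2.78

2.78


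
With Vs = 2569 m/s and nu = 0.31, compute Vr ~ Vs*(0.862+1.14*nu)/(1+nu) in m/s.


Numerator factor = 0.862 + 1.14*0.31 = 1.2154
Denominator = 1 + 0.31 = 1.31
Vr = 2569 * 1.2154 / 1.31 = 2383.48 m/s

2383.48


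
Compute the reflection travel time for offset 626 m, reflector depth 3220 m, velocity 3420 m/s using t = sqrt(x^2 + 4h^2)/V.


x^2 + 4h^2 = 626^2 + 4*3220^2 = 391876 + 41473600 = 41865476
sqrt(41865476) = 6470.3536
t = 6470.3536 / 3420 = 1.8919 s

1.8919


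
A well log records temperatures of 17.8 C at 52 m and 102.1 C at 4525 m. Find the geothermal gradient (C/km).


dT = 102.1 - 17.8 = 84.3 C
dz = 4525 - 52 = 4473 m
gradient = dT/dz * 1000 = 84.3/4473 * 1000 = 18.8464 C/km

18.8464


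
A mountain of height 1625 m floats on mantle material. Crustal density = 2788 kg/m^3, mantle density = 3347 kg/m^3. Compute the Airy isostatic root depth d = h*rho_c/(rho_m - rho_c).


rho_m - rho_c = 3347 - 2788 = 559
d = 1625 * 2788 / 559
= 4530500 / 559
= 8104.65 m

8104.65


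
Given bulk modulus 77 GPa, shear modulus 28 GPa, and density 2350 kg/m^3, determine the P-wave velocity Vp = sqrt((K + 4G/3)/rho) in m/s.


First compute the effective modulus:
K + 4G/3 = 77e9 + 4*28e9/3 = 114333333333.33 Pa
Then divide by density:
114333333333.33 / 2350 = 48652482.2695 Pa/(kg/m^3)
Take the square root:
Vp = sqrt(48652482.2695) = 6975.13 m/s

6975.13


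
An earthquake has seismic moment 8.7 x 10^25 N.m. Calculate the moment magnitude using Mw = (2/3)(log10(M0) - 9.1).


log10(M0) = log10(8.7 x 10^25) = 25.9395
Mw = 2/3 * (25.9395 - 9.1)
= 2/3 * 16.8395
= 11.23

11.23


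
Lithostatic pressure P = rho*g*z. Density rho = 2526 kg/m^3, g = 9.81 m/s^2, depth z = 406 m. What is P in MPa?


P = rho * g * z / 1e6
= 2526 * 9.81 * 406 / 1e6
= 10060704.36 / 1e6
= 10.0607 MPa

10.0607


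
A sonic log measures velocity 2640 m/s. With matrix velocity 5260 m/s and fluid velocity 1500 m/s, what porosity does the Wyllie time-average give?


1/V - 1/Vm = 1/2640 - 1/5260 = 0.00018867
1/Vf - 1/Vm = 1/1500 - 1/5260 = 0.00047655
phi = 0.00018867 / 0.00047655 = 0.3959

0.3959


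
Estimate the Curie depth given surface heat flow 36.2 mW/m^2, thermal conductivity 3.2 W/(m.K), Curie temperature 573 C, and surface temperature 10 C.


T_Curie - T_surf = 573 - 10 = 563 C
Convert q to W/m^2: 36.2 mW/m^2 = 0.0362 W/m^2
d = 563 * 3.2 / 0.0362 = 49767.96 m

49767.96


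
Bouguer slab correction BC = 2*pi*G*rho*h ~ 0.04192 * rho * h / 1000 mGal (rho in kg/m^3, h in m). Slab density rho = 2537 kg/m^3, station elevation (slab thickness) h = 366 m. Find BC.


BC = 0.04192 * rho * h / 1000
= 0.04192 * 2537 * 366 / 1000
= 38.9245 mGal

38.9245


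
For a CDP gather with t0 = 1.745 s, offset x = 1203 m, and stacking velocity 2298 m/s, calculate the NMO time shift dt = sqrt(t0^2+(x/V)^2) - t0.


x/Vnmo = 1203/2298 = 0.523499
(x/Vnmo)^2 = 0.274051
t0^2 = 3.045025
sqrt(3.045025 + 0.274051) = 1.821833
dt = 1.821833 - 1.745 = 0.076833

0.076833


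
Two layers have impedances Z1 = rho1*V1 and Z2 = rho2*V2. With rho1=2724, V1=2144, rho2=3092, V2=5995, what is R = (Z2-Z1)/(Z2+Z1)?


Z1 = 2724 * 2144 = 5840256
Z2 = 3092 * 5995 = 18536540
R = (18536540 - 5840256) / (18536540 + 5840256) = 12696284 / 24376796 = 0.5208

0.5208


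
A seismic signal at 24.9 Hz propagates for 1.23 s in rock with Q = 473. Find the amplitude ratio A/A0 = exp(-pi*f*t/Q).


pi*f*t/Q = pi*24.9*1.23/473 = 0.20342
A/A0 = exp(-0.20342) = 0.815936

0.815936
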